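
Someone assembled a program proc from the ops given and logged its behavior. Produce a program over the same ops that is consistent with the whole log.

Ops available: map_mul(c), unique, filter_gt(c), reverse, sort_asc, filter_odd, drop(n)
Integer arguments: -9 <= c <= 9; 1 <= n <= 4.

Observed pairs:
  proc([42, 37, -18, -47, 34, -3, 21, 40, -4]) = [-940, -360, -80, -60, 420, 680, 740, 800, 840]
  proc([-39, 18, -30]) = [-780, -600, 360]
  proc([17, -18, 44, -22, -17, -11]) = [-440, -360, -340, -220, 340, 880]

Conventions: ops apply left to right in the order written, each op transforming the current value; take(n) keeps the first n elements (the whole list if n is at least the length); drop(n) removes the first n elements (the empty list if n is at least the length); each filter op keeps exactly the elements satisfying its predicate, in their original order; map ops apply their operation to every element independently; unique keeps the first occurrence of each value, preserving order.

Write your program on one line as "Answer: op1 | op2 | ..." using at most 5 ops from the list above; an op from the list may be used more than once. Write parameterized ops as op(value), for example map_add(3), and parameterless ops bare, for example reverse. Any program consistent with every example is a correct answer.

map_mul(-4) | sort_asc | map_mul(-5) | sort_asc

Check, running the answer program on each example:
  [42, 37, -18, -47, 34, -3, 21, 40, -4] -> [-168, -148, 72, 188, -136, 12, -84, -160, 16] -> [-168, -160, -148, -136, -84, 12, 16, 72, 188] -> [840, 800, 740, 680, 420, -60, -80, -360, -940] -> [-940, -360, -80, -60, 420, 680, 740, 800, 840]
  [-39, 18, -30] -> [156, -72, 120] -> [-72, 120, 156] -> [360, -600, -780] -> [-780, -600, 360]
  [17, -18, 44, -22, -17, -11] -> [-68, 72, -176, 88, 68, 44] -> [-176, -68, 44, 68, 72, 88] -> [880, 340, -220, -340, -360, -440] -> [-440, -360, -340, -220, 340, 880]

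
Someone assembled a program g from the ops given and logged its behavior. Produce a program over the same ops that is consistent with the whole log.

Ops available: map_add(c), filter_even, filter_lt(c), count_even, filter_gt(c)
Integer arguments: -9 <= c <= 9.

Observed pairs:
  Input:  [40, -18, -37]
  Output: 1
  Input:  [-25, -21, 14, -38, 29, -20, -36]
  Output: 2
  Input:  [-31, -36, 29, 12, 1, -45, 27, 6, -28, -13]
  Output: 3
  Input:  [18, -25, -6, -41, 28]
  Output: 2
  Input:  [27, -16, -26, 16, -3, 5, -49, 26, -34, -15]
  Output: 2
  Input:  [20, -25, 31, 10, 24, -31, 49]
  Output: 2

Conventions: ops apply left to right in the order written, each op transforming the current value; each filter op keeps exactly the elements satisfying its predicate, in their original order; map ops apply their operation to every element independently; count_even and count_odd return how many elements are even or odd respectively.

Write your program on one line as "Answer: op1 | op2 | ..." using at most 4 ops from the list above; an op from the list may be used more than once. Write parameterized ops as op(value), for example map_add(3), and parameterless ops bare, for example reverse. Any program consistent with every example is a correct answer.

map_add(7) | filter_lt(1) | filter_even | count_even

Check, running the answer program on each example:
  [40, -18, -37] -> [47, -11, -30] -> [-11, -30] -> [-30] -> 1
  [-25, -21, 14, -38, 29, -20, -36] -> [-18, -14, 21, -31, 36, -13, -29] -> [-18, -14, -31, -13, -29] -> [-18, -14] -> 2
  [-31, -36, 29, 12, 1, -45, 27, 6, -28, -13] -> [-24, -29, 36, 19, 8, -38, 34, 13, -21, -6] -> [-24, -29, -38, -21, -6] -> [-24, -38, -6] -> 3
  [18, -25, -6, -41, 28] -> [25, -18, 1, -34, 35] -> [-18, -34] -> [-18, -34] -> 2
  [27, -16, -26, 16, -3, 5, -49, 26, -34, -15] -> [34, -9, -19, 23, 4, 12, -42, 33, -27, -8] -> [-9, -19, -42, -27, -8] -> [-42, -8] -> 2
  [20, -25, 31, 10, 24, -31, 49] -> [27, -18, 38, 17, 31, -24, 56] -> [-18, -24] -> [-18, -24] -> 2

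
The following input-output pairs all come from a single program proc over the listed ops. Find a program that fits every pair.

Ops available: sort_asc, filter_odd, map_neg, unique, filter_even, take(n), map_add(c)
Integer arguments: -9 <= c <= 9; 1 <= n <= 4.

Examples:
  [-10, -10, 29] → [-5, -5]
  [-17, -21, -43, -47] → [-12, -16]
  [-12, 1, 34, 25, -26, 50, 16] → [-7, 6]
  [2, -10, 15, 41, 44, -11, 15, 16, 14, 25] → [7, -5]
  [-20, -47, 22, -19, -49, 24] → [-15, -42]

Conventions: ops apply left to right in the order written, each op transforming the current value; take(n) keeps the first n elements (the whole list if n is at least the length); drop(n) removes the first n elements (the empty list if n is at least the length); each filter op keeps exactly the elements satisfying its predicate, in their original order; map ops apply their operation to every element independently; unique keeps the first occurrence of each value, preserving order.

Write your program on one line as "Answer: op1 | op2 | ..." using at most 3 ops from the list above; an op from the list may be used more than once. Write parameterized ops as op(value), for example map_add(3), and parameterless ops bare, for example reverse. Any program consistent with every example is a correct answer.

map_add(5) | take(2)

Check, running the answer program on each example:
  [-10, -10, 29] -> [-5, -5, 34] -> [-5, -5]
  [-17, -21, -43, -47] -> [-12, -16, -38, -42] -> [-12, -16]
  [-12, 1, 34, 25, -26, 50, 16] -> [-7, 6, 39, 30, -21, 55, 21] -> [-7, 6]
  [2, -10, 15, 41, 44, -11, 15, 16, 14, 25] -> [7, -5, 20, 46, 49, -6, 20, 21, 19, 30] -> [7, -5]
  [-20, -47, 22, -19, -49, 24] -> [-15, -42, 27, -14, -44, 29] -> [-15, -42]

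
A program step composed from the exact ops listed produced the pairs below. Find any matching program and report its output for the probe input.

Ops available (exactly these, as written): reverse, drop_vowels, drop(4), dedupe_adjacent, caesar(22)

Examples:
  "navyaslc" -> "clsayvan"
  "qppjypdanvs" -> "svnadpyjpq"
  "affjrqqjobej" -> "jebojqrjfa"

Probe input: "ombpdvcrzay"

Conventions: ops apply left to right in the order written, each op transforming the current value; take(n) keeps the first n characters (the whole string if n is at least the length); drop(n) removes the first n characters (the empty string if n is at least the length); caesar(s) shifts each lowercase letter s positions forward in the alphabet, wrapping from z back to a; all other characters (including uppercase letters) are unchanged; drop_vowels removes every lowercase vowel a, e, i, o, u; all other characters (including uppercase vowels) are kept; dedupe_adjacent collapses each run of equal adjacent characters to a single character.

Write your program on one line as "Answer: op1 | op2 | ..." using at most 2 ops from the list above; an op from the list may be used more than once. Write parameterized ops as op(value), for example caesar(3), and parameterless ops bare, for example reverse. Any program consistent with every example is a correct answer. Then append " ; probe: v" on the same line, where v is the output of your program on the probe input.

reverse | dedupe_adjacent ; probe: "yazrcvdpbmo"

Check, running the answer program on each example:
  "navyaslc" -> "clsayvan" -> "clsayvan"
  "qppjypdanvs" -> "svnadpyjppq" -> "svnadpyjpq"
  "affjrqqjobej" -> "jebojqqrjffa" -> "jebojqrjfa"
  probe: "ombpdvcrzay" -> "yazrcvdpbmo" -> "yazrcvdpbmo"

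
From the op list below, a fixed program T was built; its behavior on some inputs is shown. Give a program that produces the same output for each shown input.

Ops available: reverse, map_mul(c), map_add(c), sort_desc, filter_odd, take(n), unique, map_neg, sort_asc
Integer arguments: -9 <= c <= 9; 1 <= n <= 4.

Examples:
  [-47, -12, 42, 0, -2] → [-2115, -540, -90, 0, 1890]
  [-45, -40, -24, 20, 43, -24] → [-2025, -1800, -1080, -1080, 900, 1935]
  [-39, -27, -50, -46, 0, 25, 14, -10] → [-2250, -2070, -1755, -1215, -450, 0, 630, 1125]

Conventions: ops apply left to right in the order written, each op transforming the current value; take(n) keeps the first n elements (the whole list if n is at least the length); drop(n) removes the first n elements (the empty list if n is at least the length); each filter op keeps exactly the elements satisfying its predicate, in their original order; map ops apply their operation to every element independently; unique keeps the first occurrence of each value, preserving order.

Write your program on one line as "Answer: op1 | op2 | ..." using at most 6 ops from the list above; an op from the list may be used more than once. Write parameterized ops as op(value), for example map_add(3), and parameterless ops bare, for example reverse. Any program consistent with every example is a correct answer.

map_neg | map_mul(9) | map_neg | sort_desc | map_mul(5) | reverse

Check, running the answer program on each example:
  [-47, -12, 42, 0, -2] -> [47, 12, -42, 0, 2] -> [423, 108, -378, 0, 18] -> [-423, -108, 378, 0, -18] -> [378, 0, -18, -108, -423] -> [1890, 0, -90, -540, -2115] -> [-2115, -540, -90, 0, 1890]
  [-45, -40, -24, 20, 43, -24] -> [45, 40, 24, -20, -43, 24] -> [405, 360, 216, -180, -387, 216] -> [-405, -360, -216, 180, 387, -216] -> [387, 180, -216, -216, -360, -405] -> [1935, 900, -1080, -1080, -1800, -2025] -> [-2025, -1800, -1080, -1080, 900, 1935]
  [-39, -27, -50, -46, 0, 25, 14, -10] -> [39, 27, 50, 46, 0, -25, -14, 10] -> [351, 243, 450, 414, 0, -225, -126, 90] -> [-351, -243, -450, -414, 0, 225, 126, -90] -> [225, 126, 0, -90, -243, -351, -414, -450] -> [1125, 630, 0, -450, -1215, -1755, -2070, -2250] -> [-2250, -2070, -1755, -1215, -450, 0, 630, 1125]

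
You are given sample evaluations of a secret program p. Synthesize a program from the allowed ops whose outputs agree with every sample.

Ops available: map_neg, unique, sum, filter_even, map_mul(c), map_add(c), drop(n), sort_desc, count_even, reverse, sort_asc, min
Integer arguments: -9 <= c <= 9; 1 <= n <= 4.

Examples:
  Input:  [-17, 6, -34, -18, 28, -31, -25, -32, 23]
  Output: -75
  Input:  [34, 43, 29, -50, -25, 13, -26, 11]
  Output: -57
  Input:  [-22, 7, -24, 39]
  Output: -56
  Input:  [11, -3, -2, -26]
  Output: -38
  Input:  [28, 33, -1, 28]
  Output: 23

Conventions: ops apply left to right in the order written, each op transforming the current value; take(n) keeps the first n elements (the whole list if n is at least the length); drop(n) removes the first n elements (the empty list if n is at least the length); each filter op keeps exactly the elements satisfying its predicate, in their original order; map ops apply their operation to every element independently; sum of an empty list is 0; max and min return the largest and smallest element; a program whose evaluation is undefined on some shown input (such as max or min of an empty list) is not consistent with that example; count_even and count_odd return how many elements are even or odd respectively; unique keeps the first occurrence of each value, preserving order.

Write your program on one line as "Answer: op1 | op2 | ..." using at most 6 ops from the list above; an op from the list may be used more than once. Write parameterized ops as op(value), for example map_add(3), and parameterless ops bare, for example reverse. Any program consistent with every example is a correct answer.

sort_desc | filter_even | unique | map_add(-5) | sum

Check, running the answer program on each example:
  [-17, 6, -34, -18, 28, -31, -25, -32, 23] -> [28, 23, 6, -17, -18, -25, -31, -32, -34] -> [28, 6, -18, -32, -34] -> [28, 6, -18, -32, -34] -> [23, 1, -23, -37, -39] -> -75
  [34, 43, 29, -50, -25, 13, -26, 11] -> [43, 34, 29, 13, 11, -25, -26, -50] -> [34, -26, -50] -> [34, -26, -50] -> [29, -31, -55] -> -57
  [-22, 7, -24, 39] -> [39, 7, -22, -24] -> [-22, -24] -> [-22, -24] -> [-27, -29] -> -56
  [11, -3, -2, -26] -> [11, -2, -3, -26] -> [-2, -26] -> [-2, -26] -> [-7, -31] -> -38
  [28, 33, -1, 28] -> [33, 28, 28, -1] -> [28, 28] -> [28] -> [23] -> 23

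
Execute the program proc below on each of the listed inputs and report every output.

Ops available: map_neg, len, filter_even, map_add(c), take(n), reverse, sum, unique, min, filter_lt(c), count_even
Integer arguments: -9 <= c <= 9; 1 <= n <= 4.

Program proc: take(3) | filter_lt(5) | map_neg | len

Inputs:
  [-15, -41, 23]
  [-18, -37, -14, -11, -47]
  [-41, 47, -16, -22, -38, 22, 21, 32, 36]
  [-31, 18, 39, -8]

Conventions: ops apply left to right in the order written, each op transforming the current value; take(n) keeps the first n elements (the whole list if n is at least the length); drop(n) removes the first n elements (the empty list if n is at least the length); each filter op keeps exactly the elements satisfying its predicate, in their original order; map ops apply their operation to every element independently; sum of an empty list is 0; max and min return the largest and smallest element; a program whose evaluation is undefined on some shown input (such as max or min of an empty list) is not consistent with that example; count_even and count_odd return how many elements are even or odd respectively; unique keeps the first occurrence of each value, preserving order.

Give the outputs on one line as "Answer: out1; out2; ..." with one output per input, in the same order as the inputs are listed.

Execution, op by op:
  [-15, -41, 23] -> [-15, -41, 23] -> [-15, -41] -> [15, 41] -> 2
  [-18, -37, -14, -11, -47] -> [-18, -37, -14] -> [-18, -37, -14] -> [18, 37, 14] -> 3
  [-41, 47, -16, -22, -38, 22, 21, 32, 36] -> [-41, 47, -16] -> [-41, -16] -> [41, 16] -> 2
  [-31, 18, 39, -8] -> [-31, 18, 39] -> [-31] -> [31] -> 1

2; 3; 2; 1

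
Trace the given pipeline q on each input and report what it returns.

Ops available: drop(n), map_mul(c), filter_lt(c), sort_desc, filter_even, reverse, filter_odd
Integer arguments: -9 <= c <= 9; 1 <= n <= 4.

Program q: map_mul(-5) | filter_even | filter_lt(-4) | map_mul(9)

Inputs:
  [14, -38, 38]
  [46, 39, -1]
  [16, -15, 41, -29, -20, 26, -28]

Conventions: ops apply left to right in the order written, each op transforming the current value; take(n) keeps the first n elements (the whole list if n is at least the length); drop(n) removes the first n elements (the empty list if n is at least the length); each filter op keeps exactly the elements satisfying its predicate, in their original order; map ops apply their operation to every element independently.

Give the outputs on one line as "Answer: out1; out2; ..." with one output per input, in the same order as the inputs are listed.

Execution, op by op:
  [14, -38, 38] -> [-70, 190, -190] -> [-70, 190, -190] -> [-70, -190] -> [-630, -1710]
  [46, 39, -1] -> [-230, -195, 5] -> [-230] -> [-230] -> [-2070]
  [16, -15, 41, -29, -20, 26, -28] -> [-80, 75, -205, 145, 100, -130, 140] -> [-80, 100, -130, 140] -> [-80, -130] -> [-720, -1170]

[-630, -1710]; [-2070]; [-720, -1170]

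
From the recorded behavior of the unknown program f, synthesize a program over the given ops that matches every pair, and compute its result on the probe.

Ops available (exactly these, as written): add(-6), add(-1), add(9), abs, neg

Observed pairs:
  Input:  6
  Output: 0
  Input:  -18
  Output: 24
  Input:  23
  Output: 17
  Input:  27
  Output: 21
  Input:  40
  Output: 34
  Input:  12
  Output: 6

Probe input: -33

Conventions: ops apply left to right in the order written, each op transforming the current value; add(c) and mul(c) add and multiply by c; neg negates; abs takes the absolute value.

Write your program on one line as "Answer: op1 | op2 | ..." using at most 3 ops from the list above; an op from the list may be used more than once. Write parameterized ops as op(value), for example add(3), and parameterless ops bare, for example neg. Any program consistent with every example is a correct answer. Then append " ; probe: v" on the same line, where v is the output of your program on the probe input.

add(-6) | neg | abs ; probe: 39

Check, running the answer program on each example:
  6 -> 0 -> 0 -> 0
  -18 -> -24 -> 24 -> 24
  23 -> 17 -> -17 -> 17
  27 -> 21 -> -21 -> 21
  40 -> 34 -> -34 -> 34
  12 -> 6 -> -6 -> 6
  probe: -33 -> -39 -> 39 -> 39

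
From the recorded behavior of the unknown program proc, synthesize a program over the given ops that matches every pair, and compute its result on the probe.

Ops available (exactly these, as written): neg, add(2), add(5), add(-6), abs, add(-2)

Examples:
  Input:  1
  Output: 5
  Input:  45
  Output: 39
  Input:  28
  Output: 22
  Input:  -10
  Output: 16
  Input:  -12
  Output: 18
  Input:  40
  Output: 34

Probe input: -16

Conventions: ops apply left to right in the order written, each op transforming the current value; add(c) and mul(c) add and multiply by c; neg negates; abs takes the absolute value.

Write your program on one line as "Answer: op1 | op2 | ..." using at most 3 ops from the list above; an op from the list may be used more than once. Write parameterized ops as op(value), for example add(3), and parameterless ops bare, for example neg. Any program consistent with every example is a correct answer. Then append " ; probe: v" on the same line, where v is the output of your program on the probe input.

add(-6) | abs ; probe: 22

Check, running the answer program on each example:
  1 -> -5 -> 5
  45 -> 39 -> 39
  28 -> 22 -> 22
  -10 -> -16 -> 16
  -12 -> -18 -> 18
  40 -> 34 -> 34
  probe: -16 -> -22 -> 22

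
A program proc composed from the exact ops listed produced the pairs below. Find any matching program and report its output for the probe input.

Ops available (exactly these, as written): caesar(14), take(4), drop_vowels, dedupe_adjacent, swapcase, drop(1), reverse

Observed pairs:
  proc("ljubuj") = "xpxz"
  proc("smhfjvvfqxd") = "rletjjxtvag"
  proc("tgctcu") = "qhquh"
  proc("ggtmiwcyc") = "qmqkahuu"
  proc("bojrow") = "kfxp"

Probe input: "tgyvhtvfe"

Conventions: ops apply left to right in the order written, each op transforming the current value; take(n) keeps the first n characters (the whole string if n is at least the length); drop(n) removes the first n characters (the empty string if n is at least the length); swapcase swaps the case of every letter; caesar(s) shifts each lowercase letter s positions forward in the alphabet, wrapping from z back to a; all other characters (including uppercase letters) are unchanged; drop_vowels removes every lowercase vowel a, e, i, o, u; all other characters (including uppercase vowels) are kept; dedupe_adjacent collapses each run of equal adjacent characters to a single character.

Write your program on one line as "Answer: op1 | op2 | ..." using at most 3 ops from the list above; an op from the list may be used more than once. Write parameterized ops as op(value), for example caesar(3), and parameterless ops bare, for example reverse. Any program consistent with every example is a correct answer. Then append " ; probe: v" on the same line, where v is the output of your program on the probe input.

drop_vowels | caesar(14) | reverse ; probe: "tjhvjmuh"

Check, running the answer program on each example:
  "ljubuj" -> "ljbj" -> "zxpx" -> "xpxz"
  "smhfjvvfqxd" -> "smhfjvvfqxd" -> "gavtxjjtelr" -> "rletjjxtvag"
  "tgctcu" -> "tgctc" -> "huqhq" -> "qhquh"
  "ggtmiwcyc" -> "ggtmwcyc" -> "uuhakqmq" -> "qmqkahuu"
  "bojrow" -> "bjrw" -> "pxfk" -> "kfxp"
  probe: "tgyvhtvfe" -> "tgyvhtvf" -> "humjvhjt" -> "tjhvjmuh"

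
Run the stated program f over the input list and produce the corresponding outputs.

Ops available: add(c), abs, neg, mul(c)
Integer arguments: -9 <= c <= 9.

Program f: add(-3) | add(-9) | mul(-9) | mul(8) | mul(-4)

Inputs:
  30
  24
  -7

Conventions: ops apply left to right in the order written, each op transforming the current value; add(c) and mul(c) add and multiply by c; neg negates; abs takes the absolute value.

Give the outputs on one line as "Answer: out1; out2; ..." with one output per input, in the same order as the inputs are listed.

Execution, op by op:
  30 -> 27 -> 18 -> -162 -> -1296 -> 5184
  24 -> 21 -> 12 -> -108 -> -864 -> 3456
  -7 -> -10 -> -19 -> 171 -> 1368 -> -5472

5184; 3456; -5472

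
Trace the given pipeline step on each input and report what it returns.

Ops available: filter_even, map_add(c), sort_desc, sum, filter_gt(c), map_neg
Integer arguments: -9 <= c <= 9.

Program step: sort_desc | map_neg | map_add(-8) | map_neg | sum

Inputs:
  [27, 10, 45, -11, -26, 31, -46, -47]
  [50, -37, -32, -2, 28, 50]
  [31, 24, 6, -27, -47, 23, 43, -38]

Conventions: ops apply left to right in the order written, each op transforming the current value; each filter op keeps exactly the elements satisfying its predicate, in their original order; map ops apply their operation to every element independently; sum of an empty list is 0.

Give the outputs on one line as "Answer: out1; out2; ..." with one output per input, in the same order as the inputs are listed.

47; 105; 79

Execution, op by op:
  [27, 10, 45, -11, -26, 31, -46, -47] -> [45, 31, 27, 10, -11, -26, -46, -47] -> [-45, -31, -27, -10, 11, 26, 46, 47] -> [-53, -39, -35, -18, 3, 18, 38, 39] -> [53, 39, 35, 18, -3, -18, -38, -39] -> 47
  [50, -37, -32, -2, 28, 50] -> [50, 50, 28, -2, -32, -37] -> [-50, -50, -28, 2, 32, 37] -> [-58, -58, -36, -6, 24, 29] -> [58, 58, 36, 6, -24, -29] -> 105
  [31, 24, 6, -27, -47, 23, 43, -38] -> [43, 31, 24, 23, 6, -27, -38, -47] -> [-43, -31, -24, -23, -6, 27, 38, 47] -> [-51, -39, -32, -31, -14, 19, 30, 39] -> [51, 39, 32, 31, 14, -19, -30, -39] -> 79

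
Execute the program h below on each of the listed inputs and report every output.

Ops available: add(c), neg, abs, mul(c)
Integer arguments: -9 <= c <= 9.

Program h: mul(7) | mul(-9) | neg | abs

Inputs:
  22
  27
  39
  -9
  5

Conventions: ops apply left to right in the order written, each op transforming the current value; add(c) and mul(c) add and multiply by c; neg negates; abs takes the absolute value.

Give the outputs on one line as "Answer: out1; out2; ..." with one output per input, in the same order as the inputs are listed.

1386; 1701; 2457; 567; 315

Execution, op by op:
  22 -> 154 -> -1386 -> 1386 -> 1386
  27 -> 189 -> -1701 -> 1701 -> 1701
  39 -> 273 -> -2457 -> 2457 -> 2457
  -9 -> -63 -> 567 -> -567 -> 567
  5 -> 35 -> -315 -> 315 -> 315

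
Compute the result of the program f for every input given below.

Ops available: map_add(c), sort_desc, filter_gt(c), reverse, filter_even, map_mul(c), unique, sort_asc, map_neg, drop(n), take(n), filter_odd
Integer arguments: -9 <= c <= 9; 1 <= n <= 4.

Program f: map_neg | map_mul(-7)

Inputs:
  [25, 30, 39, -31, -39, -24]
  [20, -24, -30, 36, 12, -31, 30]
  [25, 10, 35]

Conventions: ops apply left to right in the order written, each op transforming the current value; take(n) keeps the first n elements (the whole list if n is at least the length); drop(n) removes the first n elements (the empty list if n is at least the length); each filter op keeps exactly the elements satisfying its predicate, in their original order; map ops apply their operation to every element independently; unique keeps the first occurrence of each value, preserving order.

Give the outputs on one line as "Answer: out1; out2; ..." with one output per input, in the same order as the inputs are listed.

[175, 210, 273, -217, -273, -168]; [140, -168, -210, 252, 84, -217, 210]; [175, 70, 245]

Execution, op by op:
  [25, 30, 39, -31, -39, -24] -> [-25, -30, -39, 31, 39, 24] -> [175, 210, 273, -217, -273, -168]
  [20, -24, -30, 36, 12, -31, 30] -> [-20, 24, 30, -36, -12, 31, -30] -> [140, -168, -210, 252, 84, -217, 210]
  [25, 10, 35] -> [-25, -10, -35] -> [175, 70, 245]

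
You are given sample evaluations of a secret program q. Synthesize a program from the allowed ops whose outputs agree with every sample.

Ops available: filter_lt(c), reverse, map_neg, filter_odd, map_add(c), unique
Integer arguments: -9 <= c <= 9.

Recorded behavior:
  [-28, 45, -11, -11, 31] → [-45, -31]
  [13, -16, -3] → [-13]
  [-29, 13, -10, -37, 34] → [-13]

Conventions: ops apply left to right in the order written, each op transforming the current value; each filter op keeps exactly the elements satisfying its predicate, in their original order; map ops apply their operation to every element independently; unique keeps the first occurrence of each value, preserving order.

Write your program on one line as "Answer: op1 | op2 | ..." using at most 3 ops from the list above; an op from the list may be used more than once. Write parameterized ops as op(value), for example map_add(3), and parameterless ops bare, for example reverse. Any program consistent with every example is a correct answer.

map_neg | filter_lt(-2) | filter_odd

Check, running the answer program on each example:
  [-28, 45, -11, -11, 31] -> [28, -45, 11, 11, -31] -> [-45, -31] -> [-45, -31]
  [13, -16, -3] -> [-13, 16, 3] -> [-13] -> [-13]
  [-29, 13, -10, -37, 34] -> [29, -13, 10, 37, -34] -> [-13, -34] -> [-13]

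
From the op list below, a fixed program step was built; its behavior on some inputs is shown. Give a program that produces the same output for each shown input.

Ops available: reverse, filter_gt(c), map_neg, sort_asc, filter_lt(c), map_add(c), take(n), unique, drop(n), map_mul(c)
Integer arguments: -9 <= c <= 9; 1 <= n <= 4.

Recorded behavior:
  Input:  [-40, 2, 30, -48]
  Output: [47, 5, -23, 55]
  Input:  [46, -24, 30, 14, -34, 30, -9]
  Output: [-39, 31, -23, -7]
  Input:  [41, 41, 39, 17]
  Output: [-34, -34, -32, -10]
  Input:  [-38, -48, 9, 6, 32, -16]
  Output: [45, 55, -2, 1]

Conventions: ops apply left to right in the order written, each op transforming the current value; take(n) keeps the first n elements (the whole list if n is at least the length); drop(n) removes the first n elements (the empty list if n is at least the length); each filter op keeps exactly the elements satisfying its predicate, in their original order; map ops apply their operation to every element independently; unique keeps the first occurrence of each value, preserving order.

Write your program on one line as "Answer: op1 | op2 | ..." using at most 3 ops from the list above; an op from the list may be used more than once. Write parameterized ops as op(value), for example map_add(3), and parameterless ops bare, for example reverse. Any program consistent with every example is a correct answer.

take(4) | map_add(-7) | map_neg

Check, running the answer program on each example:
  [-40, 2, 30, -48] -> [-40, 2, 30, -48] -> [-47, -5, 23, -55] -> [47, 5, -23, 55]
  [46, -24, 30, 14, -34, 30, -9] -> [46, -24, 30, 14] -> [39, -31, 23, 7] -> [-39, 31, -23, -7]
  [41, 41, 39, 17] -> [41, 41, 39, 17] -> [34, 34, 32, 10] -> [-34, -34, -32, -10]
  [-38, -48, 9, 6, 32, -16] -> [-38, -48, 9, 6] -> [-45, -55, 2, -1] -> [45, 55, -2, 1]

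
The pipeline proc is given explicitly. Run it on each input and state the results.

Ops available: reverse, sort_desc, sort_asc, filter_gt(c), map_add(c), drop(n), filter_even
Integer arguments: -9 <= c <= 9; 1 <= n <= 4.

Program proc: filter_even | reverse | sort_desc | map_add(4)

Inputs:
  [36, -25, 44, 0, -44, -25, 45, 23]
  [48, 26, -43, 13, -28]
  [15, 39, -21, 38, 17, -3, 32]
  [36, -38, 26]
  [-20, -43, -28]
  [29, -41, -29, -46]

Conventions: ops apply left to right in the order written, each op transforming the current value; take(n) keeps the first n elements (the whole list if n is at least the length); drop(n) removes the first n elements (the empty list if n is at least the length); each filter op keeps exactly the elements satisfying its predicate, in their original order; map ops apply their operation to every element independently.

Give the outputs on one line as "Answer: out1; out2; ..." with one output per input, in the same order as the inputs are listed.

Execution, op by op:
  [36, -25, 44, 0, -44, -25, 45, 23] -> [36, 44, 0, -44] -> [-44, 0, 44, 36] -> [44, 36, 0, -44] -> [48, 40, 4, -40]
  [48, 26, -43, 13, -28] -> [48, 26, -28] -> [-28, 26, 48] -> [48, 26, -28] -> [52, 30, -24]
  [15, 39, -21, 38, 17, -3, 32] -> [38, 32] -> [32, 38] -> [38, 32] -> [42, 36]
  [36, -38, 26] -> [36, -38, 26] -> [26, -38, 36] -> [36, 26, -38] -> [40, 30, -34]
  [-20, -43, -28] -> [-20, -28] -> [-28, -20] -> [-20, -28] -> [-16, -24]
  [29, -41, -29, -46] -> [-46] -> [-46] -> [-46] -> [-42]

[48, 40, 4, -40]; [52, 30, -24]; [42, 36]; [40, 30, -34]; [-16, -24]; [-42]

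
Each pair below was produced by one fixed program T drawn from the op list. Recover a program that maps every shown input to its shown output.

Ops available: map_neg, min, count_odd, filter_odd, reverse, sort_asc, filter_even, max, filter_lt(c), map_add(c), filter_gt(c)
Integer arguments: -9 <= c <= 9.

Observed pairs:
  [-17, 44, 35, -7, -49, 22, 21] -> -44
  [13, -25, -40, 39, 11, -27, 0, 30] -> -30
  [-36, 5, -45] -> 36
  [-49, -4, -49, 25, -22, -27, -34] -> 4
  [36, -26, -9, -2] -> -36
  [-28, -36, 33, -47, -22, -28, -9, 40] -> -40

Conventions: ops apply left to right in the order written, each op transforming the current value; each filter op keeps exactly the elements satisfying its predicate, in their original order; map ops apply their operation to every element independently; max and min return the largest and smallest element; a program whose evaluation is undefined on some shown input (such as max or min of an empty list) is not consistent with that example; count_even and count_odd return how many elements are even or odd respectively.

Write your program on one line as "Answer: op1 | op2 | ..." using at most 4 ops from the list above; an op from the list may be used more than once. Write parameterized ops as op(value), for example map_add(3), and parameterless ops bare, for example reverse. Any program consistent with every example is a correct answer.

map_neg | filter_even | min

Check, running the answer program on each example:
  [-17, 44, 35, -7, -49, 22, 21] -> [17, -44, -35, 7, 49, -22, -21] -> [-44, -22] -> -44
  [13, -25, -40, 39, 11, -27, 0, 30] -> [-13, 25, 40, -39, -11, 27, 0, -30] -> [40, 0, -30] -> -30
  [-36, 5, -45] -> [36, -5, 45] -> [36] -> 36
  [-49, -4, -49, 25, -22, -27, -34] -> [49, 4, 49, -25, 22, 27, 34] -> [4, 22, 34] -> 4
  [36, -26, -9, -2] -> [-36, 26, 9, 2] -> [-36, 26, 2] -> -36
  [-28, -36, 33, -47, -22, -28, -9, 40] -> [28, 36, -33, 47, 22, 28, 9, -40] -> [28, 36, 22, 28, -40] -> -40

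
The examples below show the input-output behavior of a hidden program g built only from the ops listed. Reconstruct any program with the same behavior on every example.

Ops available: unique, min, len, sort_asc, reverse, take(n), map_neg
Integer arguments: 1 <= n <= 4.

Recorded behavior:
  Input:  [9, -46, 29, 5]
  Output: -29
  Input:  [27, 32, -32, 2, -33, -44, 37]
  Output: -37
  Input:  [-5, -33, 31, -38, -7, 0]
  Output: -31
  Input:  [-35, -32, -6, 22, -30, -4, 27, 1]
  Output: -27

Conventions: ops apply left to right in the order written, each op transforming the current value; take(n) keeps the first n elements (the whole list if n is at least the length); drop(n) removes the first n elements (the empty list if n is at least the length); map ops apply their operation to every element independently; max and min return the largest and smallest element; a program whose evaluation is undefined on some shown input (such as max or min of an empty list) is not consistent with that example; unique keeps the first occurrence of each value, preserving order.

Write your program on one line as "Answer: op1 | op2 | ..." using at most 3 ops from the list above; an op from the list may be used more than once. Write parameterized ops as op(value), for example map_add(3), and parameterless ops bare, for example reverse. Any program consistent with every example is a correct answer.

map_neg | reverse | min

Check, running the answer program on each example:
  [9, -46, 29, 5] -> [-9, 46, -29, -5] -> [-5, -29, 46, -9] -> -29
  [27, 32, -32, 2, -33, -44, 37] -> [-27, -32, 32, -2, 33, 44, -37] -> [-37, 44, 33, -2, 32, -32, -27] -> -37
  [-5, -33, 31, -38, -7, 0] -> [5, 33, -31, 38, 7, 0] -> [0, 7, 38, -31, 33, 5] -> -31
  [-35, -32, -6, 22, -30, -4, 27, 1] -> [35, 32, 6, -22, 30, 4, -27, -1] -> [-1, -27, 4, 30, -22, 6, 32, 35] -> -27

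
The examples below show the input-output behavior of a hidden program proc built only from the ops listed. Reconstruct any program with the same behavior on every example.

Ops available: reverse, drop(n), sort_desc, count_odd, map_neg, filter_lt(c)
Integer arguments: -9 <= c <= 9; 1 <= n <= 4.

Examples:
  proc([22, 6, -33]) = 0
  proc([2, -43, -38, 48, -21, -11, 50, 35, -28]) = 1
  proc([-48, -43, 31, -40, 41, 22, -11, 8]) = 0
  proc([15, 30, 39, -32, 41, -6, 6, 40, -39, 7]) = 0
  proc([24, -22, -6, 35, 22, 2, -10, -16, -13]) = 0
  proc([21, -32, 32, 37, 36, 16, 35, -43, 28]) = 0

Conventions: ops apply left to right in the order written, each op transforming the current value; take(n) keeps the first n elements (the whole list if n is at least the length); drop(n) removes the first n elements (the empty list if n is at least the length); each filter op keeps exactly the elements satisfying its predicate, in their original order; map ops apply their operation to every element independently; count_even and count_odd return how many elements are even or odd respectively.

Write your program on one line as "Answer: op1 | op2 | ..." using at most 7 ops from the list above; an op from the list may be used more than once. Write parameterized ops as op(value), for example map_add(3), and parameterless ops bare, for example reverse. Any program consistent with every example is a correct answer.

sort_desc | reverse | filter_lt(-3) | sort_desc | drop(3) | count_odd

Check, running the answer program on each example:
  [22, 6, -33] -> [22, 6, -33] -> [-33, 6, 22] -> [-33] -> [-33] -> [] -> 0
  [2, -43, -38, 48, -21, -11, 50, 35, -28] -> [50, 48, 35, 2, -11, -21, -28, -38, -43] -> [-43, -38, -28, -21, -11, 2, 35, 48, 50] -> [-43, -38, -28, -21, -11] -> [-11, -21, -28, -38, -43] -> [-38, -43] -> 1
  [-48, -43, 31, -40, 41, 22, -11, 8] -> [41, 31, 22, 8, -11, -40, -43, -48] -> [-48, -43, -40, -11, 8, 22, 31, 41] -> [-48, -43, -40, -11] -> [-11, -40, -43, -48] -> [-48] -> 0
  [15, 30, 39, -32, 41, -6, 6, 40, -39, 7] -> [41, 40, 39, 30, 15, 7, 6, -6, -32, -39] -> [-39, -32, -6, 6, 7, 15, 30, 39, 40, 41] -> [-39, -32, -6] -> [-6, -32, -39] -> [] -> 0
  [24, -22, -6, 35, 22, 2, -10, -16, -13] -> [35, 24, 22, 2, -6, -10, -13, -16, -22] -> [-22, -16, -13, -10, -6, 2, 22, 24, 35] -> [-22, -16, -13, -10, -6] -> [-6, -10, -13, -16, -22] -> [-16, -22] -> 0
  [21, -32, 32, 37, 36, 16, 35, -43, 28] -> [37, 36, 35, 32, 28, 21, 16, -32, -43] -> [-43, -32, 16, 21, 28, 32, 35, 36, 37] -> [-43, -32] -> [-32, -43] -> [] -> 0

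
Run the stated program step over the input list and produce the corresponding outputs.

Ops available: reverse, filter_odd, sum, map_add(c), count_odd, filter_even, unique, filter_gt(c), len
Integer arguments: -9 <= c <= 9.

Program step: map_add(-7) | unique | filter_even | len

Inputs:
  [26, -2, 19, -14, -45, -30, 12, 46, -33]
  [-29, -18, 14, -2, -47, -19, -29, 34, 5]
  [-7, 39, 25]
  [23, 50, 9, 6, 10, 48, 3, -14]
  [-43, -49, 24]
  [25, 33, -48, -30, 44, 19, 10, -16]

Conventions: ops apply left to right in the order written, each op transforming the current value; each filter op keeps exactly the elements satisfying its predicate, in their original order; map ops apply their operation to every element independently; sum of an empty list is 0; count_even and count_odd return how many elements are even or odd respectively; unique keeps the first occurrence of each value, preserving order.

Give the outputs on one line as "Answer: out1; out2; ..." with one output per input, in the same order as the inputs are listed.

3; 4; 3; 3; 2; 3

Execution, op by op:
  [26, -2, 19, -14, -45, -30, 12, 46, -33] -> [19, -9, 12, -21, -52, -37, 5, 39, -40] -> [19, -9, 12, -21, -52, -37, 5, 39, -40] -> [12, -52, -40] -> 3
  [-29, -18, 14, -2, -47, -19, -29, 34, 5] -> [-36, -25, 7, -9, -54, -26, -36, 27, -2] -> [-36, -25, 7, -9, -54, -26, 27, -2] -> [-36, -54, -26, -2] -> 4
  [-7, 39, 25] -> [-14, 32, 18] -> [-14, 32, 18] -> [-14, 32, 18] -> 3
  [23, 50, 9, 6, 10, 48, 3, -14] -> [16, 43, 2, -1, 3, 41, -4, -21] -> [16, 43, 2, -1, 3, 41, -4, -21] -> [16, 2, -4] -> 3
  [-43, -49, 24] -> [-50, -56, 17] -> [-50, -56, 17] -> [-50, -56] -> 2
  [25, 33, -48, -30, 44, 19, 10, -16] -> [18, 26, -55, -37, 37, 12, 3, -23] -> [18, 26, -55, -37, 37, 12, 3, -23] -> [18, 26, 12] -> 3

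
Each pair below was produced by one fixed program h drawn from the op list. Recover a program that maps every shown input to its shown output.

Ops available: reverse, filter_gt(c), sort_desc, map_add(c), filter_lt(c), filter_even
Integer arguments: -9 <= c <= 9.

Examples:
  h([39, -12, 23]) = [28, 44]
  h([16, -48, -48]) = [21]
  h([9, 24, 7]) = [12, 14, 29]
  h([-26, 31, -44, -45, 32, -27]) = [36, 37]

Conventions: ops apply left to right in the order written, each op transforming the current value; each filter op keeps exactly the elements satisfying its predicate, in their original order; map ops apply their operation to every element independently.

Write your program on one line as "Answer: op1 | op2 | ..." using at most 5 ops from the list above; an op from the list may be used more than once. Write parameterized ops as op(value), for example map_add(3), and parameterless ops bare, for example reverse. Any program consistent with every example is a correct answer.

map_add(5) | sort_desc | filter_gt(1) | reverse

Check, running the answer program on each example:
  [39, -12, 23] -> [44, -7, 28] -> [44, 28, -7] -> [44, 28] -> [28, 44]
  [16, -48, -48] -> [21, -43, -43] -> [21, -43, -43] -> [21] -> [21]
  [9, 24, 7] -> [14, 29, 12] -> [29, 14, 12] -> [29, 14, 12] -> [12, 14, 29]
  [-26, 31, -44, -45, 32, -27] -> [-21, 36, -39, -40, 37, -22] -> [37, 36, -21, -22, -39, -40] -> [37, 36] -> [36, 37]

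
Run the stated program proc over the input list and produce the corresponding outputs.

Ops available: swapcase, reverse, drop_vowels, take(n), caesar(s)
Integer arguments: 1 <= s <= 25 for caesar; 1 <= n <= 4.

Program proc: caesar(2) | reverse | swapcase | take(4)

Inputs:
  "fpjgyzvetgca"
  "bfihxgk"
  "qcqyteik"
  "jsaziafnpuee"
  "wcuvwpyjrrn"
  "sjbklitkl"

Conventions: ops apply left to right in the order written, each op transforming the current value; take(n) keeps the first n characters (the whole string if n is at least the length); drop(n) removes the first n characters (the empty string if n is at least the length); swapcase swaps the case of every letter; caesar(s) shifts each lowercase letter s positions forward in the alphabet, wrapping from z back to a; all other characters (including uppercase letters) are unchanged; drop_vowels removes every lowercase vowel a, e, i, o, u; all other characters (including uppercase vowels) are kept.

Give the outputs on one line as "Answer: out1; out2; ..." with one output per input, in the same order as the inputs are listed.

"CEIV"; "MIZJ"; "MKGV"; "GGWR"; "PTTL"; "NMVK"

Execution, op by op:
  "fpjgyzvetgca" -> "hrliabxgviec" -> "ceivgxbailrh" -> "CEIVGXBAILRH" -> "CEIV"
  "bfihxgk" -> "dhkjzim" -> "mizjkhd" -> "MIZJKHD" -> "MIZJ"
  "qcqyteik" -> "sesavgkm" -> "mkgvases" -> "MKGVASES" -> "MKGV"
  "jsaziafnpuee" -> "lucbkchprwgg" -> "ggwrphckbcul" -> "GGWRPHCKBCUL" -> "GGWR"
  "wcuvwpyjrrn" -> "yewxyralttp" -> "pttlaryxwey" -> "PTTLARYXWEY" -> "PTTL"
  "sjbklitkl" -> "uldmnkvmn" -> "nmvknmdlu" -> "NMVKNMDLU" -> "NMVK"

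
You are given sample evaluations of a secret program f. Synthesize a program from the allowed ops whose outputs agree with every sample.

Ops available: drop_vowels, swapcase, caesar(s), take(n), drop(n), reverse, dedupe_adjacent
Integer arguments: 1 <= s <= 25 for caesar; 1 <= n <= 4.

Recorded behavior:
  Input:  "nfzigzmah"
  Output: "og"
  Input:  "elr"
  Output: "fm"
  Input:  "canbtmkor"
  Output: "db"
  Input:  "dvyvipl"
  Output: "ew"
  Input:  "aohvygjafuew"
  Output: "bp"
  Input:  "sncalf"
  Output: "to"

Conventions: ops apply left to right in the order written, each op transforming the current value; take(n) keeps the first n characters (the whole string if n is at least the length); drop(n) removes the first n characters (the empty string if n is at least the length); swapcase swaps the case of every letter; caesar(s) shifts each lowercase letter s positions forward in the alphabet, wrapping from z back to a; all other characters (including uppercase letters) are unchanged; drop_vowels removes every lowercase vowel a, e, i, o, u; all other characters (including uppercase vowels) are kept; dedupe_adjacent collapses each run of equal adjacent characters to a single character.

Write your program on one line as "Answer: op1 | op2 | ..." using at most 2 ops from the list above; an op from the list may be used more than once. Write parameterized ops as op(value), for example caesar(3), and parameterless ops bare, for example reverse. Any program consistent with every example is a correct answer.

take(2) | caesar(1)

Check, running the answer program on each example:
  "nfzigzmah" -> "nf" -> "og"
  "elr" -> "el" -> "fm"
  "canbtmkor" -> "ca" -> "db"
  "dvyvipl" -> "dv" -> "ew"
  "aohvygjafuew" -> "ao" -> "bp"
  "sncalf" -> "sn" -> "to"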